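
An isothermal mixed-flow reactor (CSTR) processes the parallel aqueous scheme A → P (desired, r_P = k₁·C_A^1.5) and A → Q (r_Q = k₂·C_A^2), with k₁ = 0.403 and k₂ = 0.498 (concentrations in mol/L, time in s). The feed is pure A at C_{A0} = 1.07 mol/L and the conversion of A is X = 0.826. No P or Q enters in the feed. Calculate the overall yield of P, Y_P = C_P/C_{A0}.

0.539

Exit C_A = C_{A0}(1−X) = 1.07×0.174 = 0.1862 mol/L.
Rates in a CSTR are evaluated at the outlet concentration: r_P = 0.403×0.1862^1.5 = 0.03237, r_Q = 0.498×0.1862^2 = 0.01726.
Fraction of consumed A going to P: r_P/(r_P+r_Q) = 0.6522.
C_P = 0.6522·C_{A0}·X = 0.6522×1.07×0.826 = 0.576 mol/L; Y_P = C_P/C_{A0} = 0.539.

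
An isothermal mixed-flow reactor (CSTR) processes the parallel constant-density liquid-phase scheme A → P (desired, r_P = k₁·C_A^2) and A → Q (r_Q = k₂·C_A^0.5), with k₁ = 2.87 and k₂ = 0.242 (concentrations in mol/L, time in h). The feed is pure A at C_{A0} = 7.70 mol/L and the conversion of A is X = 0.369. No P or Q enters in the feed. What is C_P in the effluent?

2.82 mol/L

Exit C_A = C_{A0}(1−X) = 7.70×0.631 = 4.859 mol/L.
In a CSTR the entire volume is at exit conditions, so r_P = 2.87×4.859^2 = 67.75 and r_Q = 0.242×4.859^0.5 = 0.5334.
Fraction of consumed A going to P: r_P/(r_P+r_Q) = 0.9922.
C_P = 0.9922·C_{A0}·X = 0.9922×7.70×0.369 = 2.82 mol/L.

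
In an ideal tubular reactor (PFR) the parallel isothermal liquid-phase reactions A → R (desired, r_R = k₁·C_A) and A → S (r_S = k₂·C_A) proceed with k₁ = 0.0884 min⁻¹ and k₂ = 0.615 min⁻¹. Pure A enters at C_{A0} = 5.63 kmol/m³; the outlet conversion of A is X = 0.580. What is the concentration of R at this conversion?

0.410 kmol/m³

C_A = C_{A0}(1−X) = 2.365 kmol/m³.
Both paths are first order in A, so the instantaneous fraction to R is constant: dC_R/d(−C_A) = k₁/(k₁+k₂) = 0.1257.
C_R = 0.1257·(C_{A0}−C_A) = 0.1257×3.265 = 0.410 kmol/m³.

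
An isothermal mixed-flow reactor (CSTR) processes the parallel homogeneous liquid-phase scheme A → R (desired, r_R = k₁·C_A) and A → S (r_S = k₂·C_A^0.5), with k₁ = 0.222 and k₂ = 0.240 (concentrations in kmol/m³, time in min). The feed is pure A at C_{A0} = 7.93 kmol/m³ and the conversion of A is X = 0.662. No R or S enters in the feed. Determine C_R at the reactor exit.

Exit C_A = C_{A0}(1−X) = 7.93×0.338 = 2.680 kmol/m³.
Rates in a CSTR are evaluated at the outlet concentration: r_R = 0.222×2.680 = 0.5950, r_S = 0.240×2.680^0.5 = 0.3929.
Fraction of consumed A going to R: r_R/(r_R+r_S) = 0.6023.
C_R = 0.6023·C_{A0}·X = 0.6023×7.93×0.662 = 3.16 kmol/m³.

3.16 kmol/m³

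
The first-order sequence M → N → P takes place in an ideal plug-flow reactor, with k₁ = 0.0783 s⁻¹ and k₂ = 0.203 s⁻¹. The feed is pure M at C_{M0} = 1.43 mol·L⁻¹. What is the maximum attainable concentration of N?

0.303 mol·L⁻¹

For a first-order series the maximum intermediate yield is C_{N,max}/C_{M0} = (k₁/k₂)^[k₂/(k₂−k₁)].
= (0.0783/0.203)^(0.203/(0.203−0.0783)) = (0.3857)^(1.628) = 0.2121.
C_{N,max} = 0.2121×1.43 = 0.303 mol·L⁻¹.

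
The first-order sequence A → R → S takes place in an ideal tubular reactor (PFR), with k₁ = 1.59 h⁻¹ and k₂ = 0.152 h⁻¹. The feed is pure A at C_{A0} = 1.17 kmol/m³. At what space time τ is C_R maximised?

1.63 h

Setting dC_R/dτ = 0 gives τ_opt = ln(k₂/k₁)/(k₂−k₁).
= ln(0.152/1.59)/(0.152−1.59) = ln(0.09560)/-1.438 = -2.348/-1.438 = 1.63 h.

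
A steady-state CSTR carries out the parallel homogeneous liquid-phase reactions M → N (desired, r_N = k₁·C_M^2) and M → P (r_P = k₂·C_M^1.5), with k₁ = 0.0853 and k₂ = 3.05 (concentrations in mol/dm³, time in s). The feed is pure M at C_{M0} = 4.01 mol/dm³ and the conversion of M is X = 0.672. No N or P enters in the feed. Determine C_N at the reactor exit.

Exit C_M = C_{M0}(1−X) = 4.01×0.328 = 1.315 mol/dm³.
In a CSTR the entire volume is at exit conditions, so r_N = 0.0853×1.315^2 = 0.1476 and r_P = 3.05×1.315^1.5 = 4.601.
Fraction of consumed M going to N: r_N/(r_N+r_P) = 0.03108.
C_N = 0.03108·C_{M0}·X = 0.03108×4.01×0.672 = 0.0837 mol/dm³.

0.0837 mol/dm³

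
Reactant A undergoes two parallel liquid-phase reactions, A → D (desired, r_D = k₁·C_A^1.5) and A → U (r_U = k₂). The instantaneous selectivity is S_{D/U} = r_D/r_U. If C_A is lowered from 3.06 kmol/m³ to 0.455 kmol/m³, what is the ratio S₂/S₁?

S_{D/U} = (k₁/k₂)·C_A^1.5, so S₂/S₁ = (C_{A,2}/C_{A,1})^1.5.
= (0.455/3.06)^1.5 = (0.1487)^1.5 = 0.0573.

0.0573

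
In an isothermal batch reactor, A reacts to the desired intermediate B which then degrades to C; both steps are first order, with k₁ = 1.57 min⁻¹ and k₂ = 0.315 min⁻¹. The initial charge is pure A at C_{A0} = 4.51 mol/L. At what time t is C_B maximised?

1.28 min

Setting dC_B/dt = 0 gives t_opt = ln(k₂/k₁)/(k₂−k₁).
= ln(0.315/1.57)/(0.315−1.57) = ln(0.2006)/-1.255 = -1.606/-1.255 = 1.28 min.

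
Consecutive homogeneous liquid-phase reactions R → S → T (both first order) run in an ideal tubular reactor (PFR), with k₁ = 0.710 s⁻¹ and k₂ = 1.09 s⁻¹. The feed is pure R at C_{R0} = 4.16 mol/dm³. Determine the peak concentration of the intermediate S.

Evaluating C_S at τ_opt = ln(k₂/k₁)/(k₂−k₁) gives C_{S,max}/C_{R0} = (k₁/k₂)^[k₂/(k₂−k₁)].
= (0.710/1.09)^(1.09/(1.09−0.710)) = (0.6514)^(2.868) = 0.2924.
C_{S,max} = 0.2924×4.16 = 1.22 mol/dm³.

1.22 mol/dm³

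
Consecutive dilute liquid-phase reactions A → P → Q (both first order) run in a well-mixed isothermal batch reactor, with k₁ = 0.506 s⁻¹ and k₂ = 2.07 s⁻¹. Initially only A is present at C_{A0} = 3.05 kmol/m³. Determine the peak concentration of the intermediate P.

At the optimum, C_{P,max}/C_{A0} = (k₁/k₂)^[k₂/(k₂−k₁)].
= (0.506/2.07)^(2.07/(2.07−0.506)) = (0.2444)^(1.324) = 0.1550.
C_{P,max} = 0.1550×3.05 = 0.473 kmol/m³.

0.473 kmol/m³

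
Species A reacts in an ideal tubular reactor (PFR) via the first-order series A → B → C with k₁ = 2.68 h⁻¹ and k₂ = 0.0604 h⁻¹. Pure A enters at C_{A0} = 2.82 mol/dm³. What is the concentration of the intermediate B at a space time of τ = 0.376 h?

1.77 mol/dm³

For first-order series with pure A initially, C_B(τ) = k₁C_{A0}/(k₂−k₁)·(e^(−k₁τ) − e^(−k₂τ)).
e^(−k₁τ) = e^(−2.68×0.376) = e^(−1.008) = 0.3651; e^(−k₂τ) = e^(−0.02271) = 0.9775.
C_B = 2.68×2.82/(0.0604−2.68) × (0.3651−0.9775) = (-2.885)×(-0.6125) = 1.767 mol/dm³.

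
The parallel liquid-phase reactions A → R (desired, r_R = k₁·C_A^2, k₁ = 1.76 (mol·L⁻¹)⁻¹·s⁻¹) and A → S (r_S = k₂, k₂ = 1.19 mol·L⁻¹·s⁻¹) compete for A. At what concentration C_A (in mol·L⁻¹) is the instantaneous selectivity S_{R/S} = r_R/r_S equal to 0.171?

0.340 mol·L⁻¹

S_{R/S} = (k₁/k₂)·C_A^2 ⇒ C_A = (S·k₂/k₁)^(0.5).
= (0.171×1.19/1.76)^(0.5) = (0.1156)^(0.5) = 0.340 mol·L⁻¹.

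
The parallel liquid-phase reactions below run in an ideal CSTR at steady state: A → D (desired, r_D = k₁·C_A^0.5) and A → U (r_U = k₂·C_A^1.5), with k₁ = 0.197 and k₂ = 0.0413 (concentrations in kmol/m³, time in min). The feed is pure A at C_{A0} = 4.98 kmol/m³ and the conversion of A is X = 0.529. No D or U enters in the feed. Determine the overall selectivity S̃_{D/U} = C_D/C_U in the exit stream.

2.03

Exit C_A = C_{A0}(1−X) = 4.98×0.471 = 2.346 kmol/m³.
Rates in a CSTR are evaluated at the outlet concentration: r_D = 0.197×2.346^0.5 = 0.3017, r_U = 0.0413×2.346^1.5 = 0.1484.
Overall selectivity = C_D/C_U = r_Dτ/(r_Uτ) = r_D/r_U = 2.03.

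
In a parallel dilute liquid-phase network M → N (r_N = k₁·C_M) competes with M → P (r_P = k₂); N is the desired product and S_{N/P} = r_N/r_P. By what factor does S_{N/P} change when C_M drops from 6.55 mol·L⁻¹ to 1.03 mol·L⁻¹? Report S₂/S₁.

0.157

S_{N/P} = (k₁/k₂)·C_M, so S₂/S₁ = (C_{M,2}/C_{M,1}).
= 1.03/6.55 = 0.157.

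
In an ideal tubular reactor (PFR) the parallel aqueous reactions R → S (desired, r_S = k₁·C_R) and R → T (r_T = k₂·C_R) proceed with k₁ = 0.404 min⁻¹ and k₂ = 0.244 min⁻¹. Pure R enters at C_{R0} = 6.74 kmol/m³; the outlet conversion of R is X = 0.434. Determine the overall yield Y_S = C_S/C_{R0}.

C_R = C_{R0}(1−X) = 3.815 kmol/m³.
Both paths are first order in R, so the instantaneous fraction to S is constant: dC_S/d(−C_R) = k₁/(k₁+k₂) = 0.6235.
C_S = 0.6235·(C_{R0}−C_R) = 0.6235×2.925 = 1.82 kmol/m³.
Y_S = C_S/C_{R0} = 1.824/6.74 = 0.271.

0.271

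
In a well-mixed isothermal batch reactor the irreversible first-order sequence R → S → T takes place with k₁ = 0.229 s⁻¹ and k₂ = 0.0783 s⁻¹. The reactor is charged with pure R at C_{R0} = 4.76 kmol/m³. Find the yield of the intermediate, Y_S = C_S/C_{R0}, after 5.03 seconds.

For first-order series with pure R initially, C_S(t) = k₁C_{R0}/(k₂−k₁)·(e^(−k₁t) − e^(−k₂t)).
e^(−k₁t) = e^(−0.229×5.03) = e^(−1.152) = 0.3160; e^(−k₂t) = e^(−0.3938) = 0.6745.
C_S = 0.229×4.76/(0.0783−0.229) × (0.3160−0.6745) = (-7.233)×(-0.3584) = 2.592 kmol/m³.
Y_S = C_S/C_{R0} = 2.592/4.76 = 0.545.

0.545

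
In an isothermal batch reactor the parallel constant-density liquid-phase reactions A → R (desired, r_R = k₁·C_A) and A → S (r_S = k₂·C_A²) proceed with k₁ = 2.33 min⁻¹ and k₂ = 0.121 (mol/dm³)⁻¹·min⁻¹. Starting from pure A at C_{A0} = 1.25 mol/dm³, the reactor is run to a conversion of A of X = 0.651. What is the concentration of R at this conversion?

0.780 mol/dm³

C_A = C_{A0}(1−X) = 0.4362 mol/dm³.
Along a PFR/batch, dC_R/dC_A = −r_R/(r_R+r_S) = −k₁/(k₁+k₂·C_A).
Integrating from C_{A0} to C_A: C_R = (2.33/0.121)·ln[(2.33+0.121·1.25)/(2.33+0.121·0.436)] = 19.26·ln(2.481/2.383) = 0.7797 mol/dm³.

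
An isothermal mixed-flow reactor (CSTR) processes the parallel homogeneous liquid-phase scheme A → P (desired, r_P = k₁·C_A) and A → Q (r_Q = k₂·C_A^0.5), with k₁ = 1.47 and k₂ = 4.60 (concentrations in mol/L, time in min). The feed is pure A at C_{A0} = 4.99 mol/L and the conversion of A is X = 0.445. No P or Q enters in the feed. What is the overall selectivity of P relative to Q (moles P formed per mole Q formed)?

Exit C_A = C_{A0}(1−X) = 4.99×0.555 = 2.769 mol/L.
In a CSTR the entire volume is at exit conditions, so r_P = 1.47×2.769 = 4.071 and r_Q = 4.60×2.769^0.5 = 7.655.
Overall selectivity = C_P/C_Q = r_Pτ/(r_Qτ) = r_P/r_Q = 0.532.

0.532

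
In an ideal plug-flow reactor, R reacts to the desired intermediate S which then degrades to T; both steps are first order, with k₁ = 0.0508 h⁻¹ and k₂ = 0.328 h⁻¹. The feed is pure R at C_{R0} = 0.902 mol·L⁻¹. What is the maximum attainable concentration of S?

0.0993 mol·L⁻¹

At the optimum, C_{S,max}/C_{R0} = (k₁/k₂)^[k₂/(k₂−k₁)].
= (0.0508/0.328)^(0.328/(0.328−0.0508)) = (0.1549)^(1.183) = 0.1100.
C_{S,max} = 0.1100×0.902 = 0.0993 mol·L⁻¹.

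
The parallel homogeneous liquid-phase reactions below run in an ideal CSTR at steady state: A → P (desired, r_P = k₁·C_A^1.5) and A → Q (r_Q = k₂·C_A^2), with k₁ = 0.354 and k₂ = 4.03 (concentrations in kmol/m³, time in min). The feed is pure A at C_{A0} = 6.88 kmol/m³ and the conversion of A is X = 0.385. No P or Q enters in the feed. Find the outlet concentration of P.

0.108 kmol/m³

Exit C_A = C_{A0}(1−X) = 6.88×0.615 = 4.231 kmol/m³.
A CSTR operates uniformly at the exit composition, giving r_P = 3.081 and r_Q = 72.15 (each k·C_A^n at C_A = 4.231).
Fraction of consumed A going to P: r_P/(r_P+r_Q) = 0.04095.
C_P = 0.04095·C_{A0}·X = 0.04095×6.88×0.385 = 0.108 kmol/m³.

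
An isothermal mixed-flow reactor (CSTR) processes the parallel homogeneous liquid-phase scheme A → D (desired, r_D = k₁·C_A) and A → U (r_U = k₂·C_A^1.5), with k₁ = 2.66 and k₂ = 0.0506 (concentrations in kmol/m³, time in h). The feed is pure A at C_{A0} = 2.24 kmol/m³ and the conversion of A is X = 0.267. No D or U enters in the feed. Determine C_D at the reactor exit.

Exit C_A = C_{A0}(1−X) = 2.24×0.733 = 1.642 kmol/m³.
A CSTR operates uniformly at the exit composition, giving r_D = 4.368 and r_U = 0.1065 (each k·C_A^n at C_A = 1.642).
Fraction of consumed A going to D: r_D/(r_D+r_U) = 0.9762.
C_D = 0.9762·C_{A0}·X = 0.9762×2.24×0.267 = 0.584 kmol/m³.

0.584 kmol/m³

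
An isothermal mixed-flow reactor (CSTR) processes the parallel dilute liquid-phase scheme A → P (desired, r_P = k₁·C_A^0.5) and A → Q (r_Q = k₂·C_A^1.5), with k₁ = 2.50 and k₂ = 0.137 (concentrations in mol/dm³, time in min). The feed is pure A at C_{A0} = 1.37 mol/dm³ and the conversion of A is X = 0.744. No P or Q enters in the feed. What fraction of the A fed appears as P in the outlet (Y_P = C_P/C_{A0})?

0.730

Exit C_A = C_{A0}(1−X) = 1.37×0.256 = 0.3507 mol/dm³.
A CSTR operates uniformly at the exit composition, giving r_P = 1.481 and r_Q = 0.02846 (each k·C_A^n at C_A = 0.3507).
Fraction of consumed A going to P: r_P/(r_P+r_Q) = 0.9811.
C_P = 0.9811·C_{A0}·X = 0.9811×1.37×0.744 = 1.00 mol/dm³; Y_P = C_P/C_{A0} = 0.730.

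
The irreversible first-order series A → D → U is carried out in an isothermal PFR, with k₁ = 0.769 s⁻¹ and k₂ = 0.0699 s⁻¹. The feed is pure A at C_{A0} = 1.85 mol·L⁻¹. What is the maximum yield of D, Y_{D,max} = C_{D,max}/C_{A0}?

For a first-order series the maximum intermediate yield is C_{D,max}/C_{A0} = (k₁/k₂)^[k₂/(k₂−k₁)].
= (0.769/0.0699)^(0.0699/(0.0699−0.769)) = (11.00)^(-0.09999) = 0.7868.

0.787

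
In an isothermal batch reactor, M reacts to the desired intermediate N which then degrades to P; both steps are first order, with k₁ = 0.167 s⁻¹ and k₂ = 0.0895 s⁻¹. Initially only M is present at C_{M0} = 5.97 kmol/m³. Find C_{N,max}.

2.90 kmol/m³

For a first-order series the maximum intermediate yield is C_{N,max}/C_{M0} = (k₁/k₂)^[k₂/(k₂−k₁)].
= (0.167/0.0895)^(0.0895/(0.0895−0.167)) = (1.866)^(-1.155) = 0.4866.
C_{N,max} = 0.4866×5.97 = 2.90 kmol/m³.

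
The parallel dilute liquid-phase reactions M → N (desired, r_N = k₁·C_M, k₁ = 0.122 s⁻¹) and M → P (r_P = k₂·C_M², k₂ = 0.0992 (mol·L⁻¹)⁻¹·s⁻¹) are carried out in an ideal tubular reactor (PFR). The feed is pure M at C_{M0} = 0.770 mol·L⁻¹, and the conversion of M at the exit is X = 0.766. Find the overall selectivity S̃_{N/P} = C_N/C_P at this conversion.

C_M = C_{M0}(1−X) = 0.1802 mol·L⁻¹.
Along a PFR/batch, dC_N/dC_M = −r_N/(r_N+r_P) = −k₁/(k₁+k₂·C_M).
Integrating from C_{M0} to C_M: C_N = (0.122/0.0992)·ln[(0.122+0.0992·0.770)/(0.122+0.0992·0.180)] = 1.230·ln(0.1984/0.1399) = 0.4298 mol·L⁻¹.
C_P = (C_{M0}−C_M)−C_N = 0.1600 mol·L⁻¹; S̃_{N/P} = 0.4298/0.1600 = 2.69.

2.69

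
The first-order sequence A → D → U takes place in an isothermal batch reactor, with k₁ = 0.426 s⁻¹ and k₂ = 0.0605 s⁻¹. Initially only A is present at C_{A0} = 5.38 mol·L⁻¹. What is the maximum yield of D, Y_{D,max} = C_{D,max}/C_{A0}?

0.724

At the optimum, C_{D,max}/C_{A0} = (k₁/k₂)^[k₂/(k₂−k₁)].
= (0.426/0.0605)^(0.0605/(0.0605−0.426)) = (7.041)^(-0.1655) = 0.7239.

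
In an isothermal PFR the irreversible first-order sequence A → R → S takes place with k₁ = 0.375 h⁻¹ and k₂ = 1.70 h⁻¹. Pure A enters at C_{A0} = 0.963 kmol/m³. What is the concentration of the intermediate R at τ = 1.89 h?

0.123 kmol/m³

The intermediate concentration in a first-order A→B→C sequence is C_R = k₁C_{A0}(e^(−k₁τ) − e^(−k₂τ))/(k₂−k₁).
e^(−k₁τ) = e^(−0.375×1.89) = e^(−0.7087) = 0.4923; e^(−k₂τ) = e^(−3.213) = 0.04024.
C_R = 0.375×0.963/(1.70−0.375) × (0.4923−0.04024) = 0.2725×0.4520 = 0.1232 kmol/m³.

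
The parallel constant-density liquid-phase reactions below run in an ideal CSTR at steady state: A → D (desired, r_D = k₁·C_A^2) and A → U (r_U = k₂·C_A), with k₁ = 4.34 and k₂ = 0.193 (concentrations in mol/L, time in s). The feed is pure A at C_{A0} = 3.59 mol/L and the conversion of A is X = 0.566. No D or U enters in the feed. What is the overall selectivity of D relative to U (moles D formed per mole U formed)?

Exit C_A = C_{A0}(1−X) = 3.59×0.434 = 1.558 mol/L.
In a CSTR the entire volume is at exit conditions, so r_D = 4.34×1.558^2 = 10.54 and r_U = 0.193×1.558 = 0.3007.
Overall selectivity = C_D/C_U = r_Dτ/(r_Uτ) = r_D/r_U = 35.0.

35.0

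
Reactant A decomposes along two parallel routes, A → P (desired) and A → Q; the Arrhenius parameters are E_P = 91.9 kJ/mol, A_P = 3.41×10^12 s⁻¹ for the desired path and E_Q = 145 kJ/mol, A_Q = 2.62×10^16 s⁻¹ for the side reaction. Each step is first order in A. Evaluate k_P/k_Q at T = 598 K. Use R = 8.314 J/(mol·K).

With equal orders, S_{P/Q} = k_P/k_Q = (A_P/A_Q)·exp[(E_Q−E_P)/(RT)].
(E_Q−E_P)/(RT) = (145−91.9)×10³/(8.314×598) = 53100/4972 = 10.68.
k_P/k_Q = (3.41×10^12/2.62×10^16)·exp(10.68) = 1.302×10^-4 × 43490 = 5.66.
Since E_P < E_Q, lowering the temperature improves selectivity toward P.

5.66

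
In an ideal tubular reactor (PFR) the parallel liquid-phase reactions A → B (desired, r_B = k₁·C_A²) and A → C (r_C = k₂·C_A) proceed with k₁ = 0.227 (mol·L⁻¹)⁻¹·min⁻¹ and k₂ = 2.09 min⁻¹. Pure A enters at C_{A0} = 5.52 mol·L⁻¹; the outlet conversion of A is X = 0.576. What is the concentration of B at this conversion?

0.940 mol·L⁻¹

C_A = C_{A0}(1−X) = 2.340 mol·L⁻¹.
Along a PFR/batch, dC_C/dC_A = −r_C/(r_B+r_C) = −k₂/(k₂+k₁·C_A).
Integrating from C_{A0} to C_A: C_C = (2.09/0.227)·ln[(2.09+0.227·5.52)/(2.09+0.227·2.34)] = 9.207·ln(3.343/2.621) = 2.239 mol·L⁻¹.
Then C_B = (C_{A0}−C_A) − C_C = 3.180 − 2.239 = 0.9402 mol·L⁻¹.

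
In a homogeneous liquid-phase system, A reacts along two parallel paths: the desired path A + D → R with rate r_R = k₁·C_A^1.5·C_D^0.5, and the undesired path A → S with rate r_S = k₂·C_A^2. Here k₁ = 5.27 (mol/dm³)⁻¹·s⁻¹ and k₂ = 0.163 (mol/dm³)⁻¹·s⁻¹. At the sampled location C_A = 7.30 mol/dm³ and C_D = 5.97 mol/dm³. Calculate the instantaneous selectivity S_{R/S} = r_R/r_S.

S_{R/S} = r_R/r_S = (k₁·C_A^1.5·C_D^0.5)/(k₂·C_A^2) = (k₁/k₂)·C_A^-0.5·C_D^0.5.
= (5.27×7.300^1.5×5.970^0.5) / (0.163×7.300^2) = 254.0/8.686 = 29.2.
The undesired path is higher order in A, so low C_A (CSTR or dilute feed) favours R.

29.2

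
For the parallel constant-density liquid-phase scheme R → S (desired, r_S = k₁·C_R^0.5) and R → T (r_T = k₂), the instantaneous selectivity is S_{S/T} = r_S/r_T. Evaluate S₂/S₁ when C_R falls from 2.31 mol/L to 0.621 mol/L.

S_{S/T} = (k₁/k₂)·C_R^0.5, so S₂/S₁ = (C_{R,2}/C_{R,1})^0.5.
= (0.621/2.31)^0.5 = (0.2688)^0.5 = 0.518.

0.518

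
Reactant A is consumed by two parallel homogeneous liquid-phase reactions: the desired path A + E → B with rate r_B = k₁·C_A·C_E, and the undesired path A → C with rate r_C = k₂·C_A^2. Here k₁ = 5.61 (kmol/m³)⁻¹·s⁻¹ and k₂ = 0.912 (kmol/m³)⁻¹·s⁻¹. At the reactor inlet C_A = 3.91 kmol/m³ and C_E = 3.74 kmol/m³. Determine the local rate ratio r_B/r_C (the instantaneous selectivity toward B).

5.88

S_{B/C} = r_B/r_C = (k₁·C_A·C_E)/(k₂·C_A^2) = (k₁/k₂)·C_A⁻¹·C_E.
= (5.61×3.910×3.740) / (0.912×3.910^2) = 82.04/13.94 = 5.88.
The undesired path is higher order in A, so low C_A (CSTR or dilute feed) favours B.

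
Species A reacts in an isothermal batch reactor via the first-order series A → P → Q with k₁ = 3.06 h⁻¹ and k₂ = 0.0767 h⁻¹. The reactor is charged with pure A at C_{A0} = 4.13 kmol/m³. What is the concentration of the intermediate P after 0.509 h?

3.18 kmol/m³

The intermediate concentration in a first-order A→B→C sequence is C_P = k₁C_{A0}(e^(−k₁t) − e^(−k₂t))/(k₂−k₁).
e^(−k₁t) = e^(−3.06×0.509) = e^(−1.558) = 0.2107; e^(−k₂t) = e^(−0.03904) = 0.9617.
C_P = 3.06×4.13/(0.0767−3.06) × (0.2107−0.9617) = (-4.236)×(-0.7511) = 3.182 kmol/m³.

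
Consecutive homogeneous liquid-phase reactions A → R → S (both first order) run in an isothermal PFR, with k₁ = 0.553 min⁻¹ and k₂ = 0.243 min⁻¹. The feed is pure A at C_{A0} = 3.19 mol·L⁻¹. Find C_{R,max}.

1.67 mol·L⁻¹

For a first-order series the maximum intermediate yield is C_{R,max}/C_{A0} = (k₁/k₂)^[k₂/(k₂−k₁)].
= (0.553/0.243)^(0.243/(0.243−0.553)) = (2.276)^(-0.7839) = 0.5249.
C_{R,max} = 0.5249×3.19 = 1.67 mol·L⁻¹.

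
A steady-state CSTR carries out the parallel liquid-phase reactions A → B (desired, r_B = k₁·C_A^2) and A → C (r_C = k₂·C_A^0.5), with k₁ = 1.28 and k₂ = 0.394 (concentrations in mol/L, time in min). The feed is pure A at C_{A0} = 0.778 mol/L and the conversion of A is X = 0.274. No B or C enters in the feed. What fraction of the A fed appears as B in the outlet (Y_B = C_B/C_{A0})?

Exit C_A = C_{A0}(1−X) = 0.778×0.726 = 0.5648 mol/L.
A CSTR operates uniformly at the exit composition, giving r_B = 0.4084 and r_C = 0.2961 (each k·C_A^n at C_A = 0.5648).
Fraction of consumed A going to B: r_B/(r_B+r_C) = 0.5797.
C_B = 0.5797·C_{A0}·X = 0.5797×0.778×0.274 = 0.124 mol/L; Y_B = C_B/C_{A0} = 0.159.

0.159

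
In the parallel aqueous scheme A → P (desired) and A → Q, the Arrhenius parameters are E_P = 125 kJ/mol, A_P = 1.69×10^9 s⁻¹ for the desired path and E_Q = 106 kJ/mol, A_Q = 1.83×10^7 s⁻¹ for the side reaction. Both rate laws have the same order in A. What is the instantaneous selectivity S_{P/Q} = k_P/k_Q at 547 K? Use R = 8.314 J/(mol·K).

1.42

With equal orders, S_{P/Q} = k_P/k_Q = (A_P/A_Q)·exp[(E_Q−E_P)/(RT)].
(E_Q−E_P)/(RT) = (106−125)×10³/(8.314×547) = -19000/4548 = -4.178.
k_P/k_Q = (1.69×10^9/1.83×10^7)·exp(-4.178) = 92.35 × 0.01533 = 1.42.
Since E_P > E_Q, raising the temperature improves selectivity toward P.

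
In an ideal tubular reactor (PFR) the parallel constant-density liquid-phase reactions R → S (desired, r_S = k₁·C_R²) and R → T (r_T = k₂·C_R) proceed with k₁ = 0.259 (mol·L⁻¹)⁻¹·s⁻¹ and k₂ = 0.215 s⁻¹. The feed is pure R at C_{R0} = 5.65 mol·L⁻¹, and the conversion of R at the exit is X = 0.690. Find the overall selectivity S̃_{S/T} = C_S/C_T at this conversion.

4.10

C_R = C_{R0}(1−X) = 1.752 mol·L⁻¹.
Along a PFR/batch, dC_T/dC_R = −r_T/(r_S+r_T) = −k₂/(k₂+k₁·C_R).
Integrating from C_{R0} to C_R: C_T = (0.215/0.259)·ln[(0.215+0.259·5.65)/(0.215+0.259·1.75)] = 0.8301·ln(1.678/0.6686) = 0.7640 mol·L⁻¹.
Then C_S = (C_{R0}−C_R) − C_T = 3.898 − 0.7640 = 3.135 mol·L⁻¹.
S̃_{S/T} = C_S/C_T = 3.135/0.7640 = 4.10.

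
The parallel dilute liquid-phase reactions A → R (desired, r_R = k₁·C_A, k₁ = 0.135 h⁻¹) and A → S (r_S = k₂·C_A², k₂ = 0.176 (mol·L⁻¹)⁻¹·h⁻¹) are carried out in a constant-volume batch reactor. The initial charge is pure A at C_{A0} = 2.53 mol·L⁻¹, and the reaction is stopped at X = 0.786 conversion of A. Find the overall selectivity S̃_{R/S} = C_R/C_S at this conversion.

C_A = C_{A0}(1−X) = 0.5414 mol·L⁻¹.
Along a PFR/batch, dC_R/dC_A = −r_R/(r_R+r_S) = −k₁/(k₁+k₂·C_A).
Integrating from C_{A0} to C_A: C_R = (0.135/0.176)·ln[(0.135+0.176·2.53)/(0.135+0.176·0.541)] = 0.7670·ln(0.5803/0.2303) = 0.7089 mol·L⁻¹.
C_S = (C_{A0}−C_A)−C_R = 1.280 mol·L⁻¹; S̃_{R/S} = 0.7089/1.280 = 0.554.

0.554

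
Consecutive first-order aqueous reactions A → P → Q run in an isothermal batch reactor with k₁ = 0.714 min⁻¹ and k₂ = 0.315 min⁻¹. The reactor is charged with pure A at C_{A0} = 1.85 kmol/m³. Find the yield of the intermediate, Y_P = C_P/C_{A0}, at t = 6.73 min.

0.200

For first-order series with pure A initially, C_P(t) = k₁C_{A0}/(k₂−k₁)·(e^(−k₁t) − e^(−k₂t)).
e^(−k₁t) = e^(−0.714×6.73) = e^(−4.805) = 0.008187; e^(−k₂t) = e^(−2.120) = 0.1200.
C_P = 0.714×1.85/(0.315−0.714) × (0.008187−0.1200) = (-3.311)×(-0.1119) = 0.3703 kmol/m³.
Y_P = C_P/C_{A0} = 0.3703/1.85 = 0.200.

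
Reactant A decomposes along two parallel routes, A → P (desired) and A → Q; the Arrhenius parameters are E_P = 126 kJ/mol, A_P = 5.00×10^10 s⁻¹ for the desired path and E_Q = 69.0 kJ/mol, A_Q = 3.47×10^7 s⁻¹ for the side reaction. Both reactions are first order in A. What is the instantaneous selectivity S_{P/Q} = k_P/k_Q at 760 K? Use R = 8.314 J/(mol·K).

0.174

Since both paths have the same order in A, the concentration cancels and S_{P/Q} = k_P/k_Q = (A_P/A_Q)·exp[(E_Q−E_P)/(RT)].
(E_Q−E_P)/(RT) = (69.0−126)×10³/(8.314×760) = -57000/6319 = -9.021.
k_P/k_Q = (5.00×10^10/3.47×10^7)·exp(-9.021) = 1441 × 1.209×10^-4 = 0.174.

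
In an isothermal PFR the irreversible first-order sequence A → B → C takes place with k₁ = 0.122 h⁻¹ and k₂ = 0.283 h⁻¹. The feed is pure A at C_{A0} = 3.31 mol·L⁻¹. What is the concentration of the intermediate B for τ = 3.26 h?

0.688 mol·L⁻¹

The intermediate concentration in a first-order A→B→C sequence is C_B = k₁C_{A0}(e^(−k₁τ) − e^(−k₂τ))/(k₂−k₁).
e^(−k₁τ) = e^(−0.122×3.26) = e^(−0.3977) = 0.6719; e^(−k₂τ) = e^(−0.9226) = 0.3975.
C_B = 0.122×3.31/(0.283−0.122) × (0.6719−0.3975) = 2.508×0.2744 = 0.6881 mol·L⁻¹.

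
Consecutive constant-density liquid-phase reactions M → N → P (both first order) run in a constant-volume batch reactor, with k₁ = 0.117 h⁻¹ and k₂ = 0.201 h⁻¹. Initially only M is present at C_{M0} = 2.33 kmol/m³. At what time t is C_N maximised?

6.44 h

For first-order series the maximum of C_N occurs at t_opt = ln(k₂/k₁)/(k₂−k₁).
= ln(0.201/0.117)/(0.201−0.117) = ln(1.718)/0.08400 = 0.5411/0.08400 = 6.44 h.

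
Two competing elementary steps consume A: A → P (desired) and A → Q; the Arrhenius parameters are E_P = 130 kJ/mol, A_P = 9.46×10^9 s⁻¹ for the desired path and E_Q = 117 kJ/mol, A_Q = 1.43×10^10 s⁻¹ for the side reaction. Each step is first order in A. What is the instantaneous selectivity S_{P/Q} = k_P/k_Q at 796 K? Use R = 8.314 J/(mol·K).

With equal orders, S_{P/Q} = k_P/k_Q = (A_P/A_Q)·exp[(E_Q−E_P)/(RT)].
(E_Q−E_P)/(RT) = (117−130)×10³/(8.314×796) = -13000/6618 = -1.964.
k_P/k_Q = (9.46×10^9/1.43×10^10)·exp(-1.964) = 0.6615 × 0.1402 = 0.0928.

0.0928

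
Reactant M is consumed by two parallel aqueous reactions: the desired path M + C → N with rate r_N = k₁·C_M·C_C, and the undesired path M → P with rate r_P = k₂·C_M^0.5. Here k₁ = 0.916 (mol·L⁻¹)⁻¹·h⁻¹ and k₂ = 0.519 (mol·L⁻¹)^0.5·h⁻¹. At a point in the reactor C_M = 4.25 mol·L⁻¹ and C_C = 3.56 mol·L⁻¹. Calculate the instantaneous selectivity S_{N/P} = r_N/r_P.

S_{N/P} = r_N/r_P = (k₁·C_M·C_C)/(k₂·C_M^0.5) = (k₁/k₂)·C_M^0.5·C_C.
= (0.916×4.250×3.560) / (0.519×4.250^0.5) = 13.86/1.070 = 13.0.

13.0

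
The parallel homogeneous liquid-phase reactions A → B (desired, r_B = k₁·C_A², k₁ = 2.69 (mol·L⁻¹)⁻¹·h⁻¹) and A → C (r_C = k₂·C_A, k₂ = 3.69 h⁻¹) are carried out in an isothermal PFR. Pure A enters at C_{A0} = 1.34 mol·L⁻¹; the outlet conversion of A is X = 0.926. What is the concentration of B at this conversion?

0.402 mol·L⁻¹

C_A = C_{A0}(1−X) = 0.09916 mol·L⁻¹.
Along a PFR/batch, dC_C/dC_A = −r_C/(r_B+r_C) = −k₂/(k₂+k₁·C_A).
Integrating from C_{A0} to C_A: C_C = (3.69/2.69)·ln[(3.69+2.69·1.34)/(3.69+2.69·0.0992)] = 1.372·ln(7.295/3.957) = 0.8391 mol·L⁻¹.
Then C_B = (C_{A0}−C_A) − C_C = 1.241 − 0.8391 = 0.4017 mol·L⁻¹.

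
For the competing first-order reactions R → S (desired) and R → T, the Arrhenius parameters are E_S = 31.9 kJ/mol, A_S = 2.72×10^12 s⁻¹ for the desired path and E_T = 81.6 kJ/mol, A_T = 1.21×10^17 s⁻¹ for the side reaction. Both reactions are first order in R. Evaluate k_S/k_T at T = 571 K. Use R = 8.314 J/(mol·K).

0.792

Since both paths have the same order in R, the concentration cancels and S_{S/T} = k_S/k_T = (A_S/A_T)·exp[(E_T−E_S)/(RT)].
(E_T−E_S)/(RT) = (81.6−31.9)×10³/(8.314×571) = 49700/4747 = 10.47.
k_S/k_T = (2.72×10^12/1.21×10^17)·exp(10.47) = 2.248×10^-5 × 35211 = 0.792.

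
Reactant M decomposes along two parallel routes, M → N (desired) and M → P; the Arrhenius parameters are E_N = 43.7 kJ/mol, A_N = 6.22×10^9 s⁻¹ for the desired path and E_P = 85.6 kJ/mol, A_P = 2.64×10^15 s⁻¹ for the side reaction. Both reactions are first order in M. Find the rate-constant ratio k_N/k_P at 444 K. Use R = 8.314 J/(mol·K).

k_N/k_P = (A_N/A_P)·exp[−(E_N−E_P)/(RT)] = (A_N/A_P)·exp[(E_P−E_N)/(RT)].
(E_P−E_N)/(RT) = (85.6−43.7)×10³/(8.314×444) = 41900/3691 = 11.35.
k_N/k_P = (6.22×10^9/2.64×10^15)·exp(11.35) = 2.356×10^-6 × 85021 = 0.200.

0.200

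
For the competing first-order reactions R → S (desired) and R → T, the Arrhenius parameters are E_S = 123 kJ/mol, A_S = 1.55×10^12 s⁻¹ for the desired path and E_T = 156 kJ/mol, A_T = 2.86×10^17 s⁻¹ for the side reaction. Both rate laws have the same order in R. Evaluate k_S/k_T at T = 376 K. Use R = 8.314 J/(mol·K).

With equal orders, S_{S/T} = k_S/k_T = (A_S/A_T)·exp[(E_T−E_S)/(RT)].
(E_T−E_S)/(RT) = (156−123)×10³/(8.314×376) = 33000/3126 = 10.56.
k_S/k_T = (1.55×10^12/2.86×10^17)·exp(10.56) = 5.420×10^-6 × 38423 = 0.208.

0.208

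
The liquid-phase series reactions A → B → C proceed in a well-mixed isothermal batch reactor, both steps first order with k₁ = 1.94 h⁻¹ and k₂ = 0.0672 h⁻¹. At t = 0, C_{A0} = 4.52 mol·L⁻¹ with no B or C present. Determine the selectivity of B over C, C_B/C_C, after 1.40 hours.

14.7

For first-order series with pure A initially, C_B(t) = k₁C_{A0}/(k₂−k₁)·(e^(−k₁t) − e^(−k₂t)).
e^(−k₁t) = e^(−1.94×1.40) = e^(−2.716) = 0.06614; e^(−k₂t) = e^(−0.09408) = 0.9102.
C_B = 1.94×4.52/(0.0672−1.94) × (0.06614−0.9102) = (-4.682)×(-0.8441) = 3.952 mol·L⁻¹.
C_A = C_{A0}e^(−k₁t) = 0.2989 mol·L⁻¹, so C_C = C_{A0}−C_A−C_B = 0.2690 mol·L⁻¹; C_B/C_C = 14.7.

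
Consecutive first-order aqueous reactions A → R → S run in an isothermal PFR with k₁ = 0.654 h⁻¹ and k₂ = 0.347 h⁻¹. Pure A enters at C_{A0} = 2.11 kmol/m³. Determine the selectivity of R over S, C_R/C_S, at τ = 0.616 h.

For first-order series with pure A initially, C_R(τ) = k₁C_{A0}/(k₂−k₁)·(e^(−k₁τ) − e^(−k₂τ)).
e^(−k₁τ) = e^(−0.654×0.616) = e^(−0.4029) = 0.6684; e^(−k₂τ) = e^(−0.2138) = 0.8075.
C_R = 0.654×2.11/(0.347−0.654) × (0.6684−0.8075) = (-4.495)×(-0.1391) = 0.6254 kmol/m³.
C_A = C_{A0}e^(−k₁τ) = 1.410 kmol/m³, so C_S = C_{A0}−C_A−C_R = 0.07422 kmol/m³; C_R/C_S = 8.43.

8.43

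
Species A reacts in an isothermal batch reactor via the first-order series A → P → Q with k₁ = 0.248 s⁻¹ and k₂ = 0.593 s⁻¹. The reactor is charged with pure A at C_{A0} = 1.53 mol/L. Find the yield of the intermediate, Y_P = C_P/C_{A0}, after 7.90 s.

The intermediate concentration in a first-order A→B→C sequence is C_P = k₁C_{A0}(e^(−k₁t) − e^(−k₂t))/(k₂−k₁).
e^(−k₁t) = e^(−0.248×7.90) = e^(−1.959) = 0.1410; e^(−k₂t) = e^(−4.685) = 0.009236.
C_P = 0.248×1.53/(0.593−0.248) × (0.1410−0.009236) = 1.100×0.1317 = 0.1449 mol/L.
Y_P = C_P/C_{A0} = 0.1449/1.53 = 0.0947.

0.0947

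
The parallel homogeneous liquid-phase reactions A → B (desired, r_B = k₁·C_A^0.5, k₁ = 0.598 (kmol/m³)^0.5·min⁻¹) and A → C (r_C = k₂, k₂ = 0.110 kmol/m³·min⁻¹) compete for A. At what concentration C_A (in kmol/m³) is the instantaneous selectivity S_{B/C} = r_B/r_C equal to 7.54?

1.92 kmol/m³

S_{B/C} = (k₁/k₂)·C_A^0.5 ⇒ C_A = (S·k₂/k₁)^(2).
= (7.54×0.110/0.598)^(2) = (1.387)^(2) = 1.92 kmol/m³.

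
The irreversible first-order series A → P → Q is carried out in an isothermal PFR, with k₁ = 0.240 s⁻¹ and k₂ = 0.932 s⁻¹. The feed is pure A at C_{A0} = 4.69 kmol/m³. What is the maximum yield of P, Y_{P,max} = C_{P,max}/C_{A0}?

0.161

Evaluating C_P at τ_opt = ln(k₂/k₁)/(k₂−k₁) gives C_{P,max}/C_{A0} = (k₁/k₂)^[k₂/(k₂−k₁)].
= (0.240/0.932)^(0.932/(0.932−0.240)) = (0.2575)^(1.347) = 0.1609.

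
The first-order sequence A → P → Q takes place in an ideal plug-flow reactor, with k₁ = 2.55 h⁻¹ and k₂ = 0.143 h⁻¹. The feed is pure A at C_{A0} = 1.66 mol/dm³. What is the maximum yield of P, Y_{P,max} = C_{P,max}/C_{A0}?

Evaluating C_P at τ_opt = ln(k₂/k₁)/(k₂−k₁) gives C_{P,max}/C_{A0} = (k₁/k₂)^[k₂/(k₂−k₁)].
= (2.55/0.143)^(0.143/(0.143−2.55)) = (17.83)^(-0.05941) = 0.8427.

0.843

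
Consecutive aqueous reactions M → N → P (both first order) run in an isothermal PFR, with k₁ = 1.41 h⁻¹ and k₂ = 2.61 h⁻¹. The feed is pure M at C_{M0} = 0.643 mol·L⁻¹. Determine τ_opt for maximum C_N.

For first-order series the maximum of C_N occurs at τ_opt = ln(k₂/k₁)/(k₂−k₁).
= ln(2.61/1.41)/(2.61−1.41) = ln(1.851)/1.200 = 0.6158/1.200 = 0.513 h.

0.513 h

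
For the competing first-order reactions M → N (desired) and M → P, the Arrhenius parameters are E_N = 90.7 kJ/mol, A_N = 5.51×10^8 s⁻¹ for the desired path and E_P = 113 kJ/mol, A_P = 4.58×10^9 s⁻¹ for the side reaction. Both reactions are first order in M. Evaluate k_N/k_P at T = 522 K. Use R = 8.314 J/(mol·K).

20.5

k_N/k_P = (A_N/A_P)·exp[−(E_N−E_P)/(RT)] = (A_N/A_P)·exp[(E_P−E_N)/(RT)].
(E_P−E_N)/(RT) = (113−90.7)×10³/(8.314×522) = 22300/4340 = 5.138.
k_N/k_P = (5.51×10^8/4.58×10^9)·exp(5.138) = 0.1203 × 170.4 = 20.5.
Since E_N < E_P, lowering the temperature improves selectivity toward N.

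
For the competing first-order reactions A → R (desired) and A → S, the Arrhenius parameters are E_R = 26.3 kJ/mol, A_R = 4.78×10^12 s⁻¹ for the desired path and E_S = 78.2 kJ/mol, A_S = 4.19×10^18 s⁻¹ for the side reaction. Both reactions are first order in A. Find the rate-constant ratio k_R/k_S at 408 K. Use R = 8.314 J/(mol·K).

5.04

With equal orders, S_{R/S} = k_R/k_S = (A_R/A_S)·exp[(E_S−E_R)/(RT)].
(E_S−E_R)/(RT) = (78.2−26.3)×10³/(8.314×408) = 51900/3392 = 15.30.
k_R/k_S = (4.78×10^12/4.19×10^18)·exp(15.30) = 1.141×10^-6 × 4.414×10^6 = 5.04.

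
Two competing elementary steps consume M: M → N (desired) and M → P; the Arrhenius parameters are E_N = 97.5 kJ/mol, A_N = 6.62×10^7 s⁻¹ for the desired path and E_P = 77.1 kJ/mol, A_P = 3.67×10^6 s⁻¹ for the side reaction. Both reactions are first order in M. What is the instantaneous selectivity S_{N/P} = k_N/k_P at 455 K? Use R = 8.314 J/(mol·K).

Since both paths have the same order in M, the concentration cancels and S_{N/P} = k_N/k_P = (A_N/A_P)·exp[(E_P−E_N)/(RT)].
(E_P−E_N)/(RT) = (77.1−97.5)×10³/(8.314×455) = -20400/3783 = -5.393.
k_N/k_P = (6.62×10^7/3.67×10^6)·exp(-5.393) = 18.04 × 0.004550 = 0.0821.

0.0821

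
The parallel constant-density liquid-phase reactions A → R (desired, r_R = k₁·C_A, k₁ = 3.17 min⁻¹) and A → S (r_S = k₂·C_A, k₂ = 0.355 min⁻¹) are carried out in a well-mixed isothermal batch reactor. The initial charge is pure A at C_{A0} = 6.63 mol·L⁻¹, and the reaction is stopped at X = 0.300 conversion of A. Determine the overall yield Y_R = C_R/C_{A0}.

0.270

C_A = C_{A0}(1−X) = 4.641 mol·L⁻¹.
Both paths are first order in A, so the instantaneous fraction to R is constant: dC_R/d(−C_A) = k₁/(k₁+k₂) = 0.8993.
C_R = 0.8993·(C_{A0}−C_A) = 0.8993×1.989 = 1.79 mol·L⁻¹.
Y_R = C_R/C_{A0} = 1.789/6.63 = 0.270.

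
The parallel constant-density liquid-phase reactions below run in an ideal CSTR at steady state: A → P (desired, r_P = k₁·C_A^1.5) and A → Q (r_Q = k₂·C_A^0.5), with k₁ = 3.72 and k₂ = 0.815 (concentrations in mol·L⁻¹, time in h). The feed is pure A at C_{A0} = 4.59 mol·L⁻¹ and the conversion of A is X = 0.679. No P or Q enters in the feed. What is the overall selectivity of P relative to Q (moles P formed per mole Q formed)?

Exit C_A = C_{A0}(1−X) = 4.59×0.321 = 1.473 mol·L⁻¹.
Rates in a CSTR are evaluated at the outlet concentration: r_P = 3.72×1.473^1.5 = 6.653, r_Q = 0.815×1.473^0.5 = 0.9893.
Overall selectivity = C_P/C_Q = r_Pτ/(r_Qτ) = r_P/r_Q = 6.73.

6.73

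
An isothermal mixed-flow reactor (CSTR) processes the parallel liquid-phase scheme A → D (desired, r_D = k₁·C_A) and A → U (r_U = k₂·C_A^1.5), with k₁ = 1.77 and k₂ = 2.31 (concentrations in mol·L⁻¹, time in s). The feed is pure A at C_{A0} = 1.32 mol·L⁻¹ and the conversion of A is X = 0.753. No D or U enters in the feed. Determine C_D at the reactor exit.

Exit C_A = C_{A0}(1−X) = 1.32×0.247 = 0.3260 mol·L⁻¹.
In a CSTR the entire volume is at exit conditions, so r_D = 1.77×0.3260 = 0.5771 and r_U = 2.31×0.3260^1.5 = 0.4300.
Fraction of consumed A going to D: r_D/(r_D+r_U) = 0.5730.
C_D = 0.5730·C_{A0}·X = 0.5730×1.32×0.753 = 0.570 mol·L⁻¹.

0.570 mol·L⁻¹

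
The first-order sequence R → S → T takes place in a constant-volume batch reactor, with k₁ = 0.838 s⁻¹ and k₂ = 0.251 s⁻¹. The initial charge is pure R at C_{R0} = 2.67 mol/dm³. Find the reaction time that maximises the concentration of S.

2.05 s

Setting dC_S/dt = 0 gives t_opt = ln(k₂/k₁)/(k₂−k₁).
= ln(0.251/0.838)/(0.251−0.838) = ln(0.2995)/-0.5870 = -1.206/-0.5870 = 2.05 s.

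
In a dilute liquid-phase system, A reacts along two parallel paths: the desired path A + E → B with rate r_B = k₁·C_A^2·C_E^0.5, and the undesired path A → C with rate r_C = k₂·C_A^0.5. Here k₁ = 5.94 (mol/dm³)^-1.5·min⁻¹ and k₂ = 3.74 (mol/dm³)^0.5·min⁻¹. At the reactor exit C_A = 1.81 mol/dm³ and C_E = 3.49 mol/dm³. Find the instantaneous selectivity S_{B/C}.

S_{B/C} = r_B/r_C = (k₁·C_A^2·C_E^0.5)/(k₂·C_A^0.5) = (k₁/k₂)·C_A^1.5·C_E^0.5.
= (5.94×1.810^2×3.490^0.5) / (3.74×1.810^0.5) = 36.35/5.032 = 7.23.

7.23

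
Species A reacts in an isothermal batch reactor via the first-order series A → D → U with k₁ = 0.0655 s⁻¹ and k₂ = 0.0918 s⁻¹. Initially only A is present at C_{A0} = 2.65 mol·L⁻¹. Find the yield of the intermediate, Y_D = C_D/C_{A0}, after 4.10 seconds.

0.195

Solving the coupled first-order balances gives C_D(t) = [k₁/(k₂−k₁)]·C_{A0}·(e^(−k₁t) − e^(−k₂t)).
e^(−k₁t) = e^(−0.0655×4.10) = e^(−0.2686) = 0.7645; e^(−k₂t) = e^(−0.3764) = 0.6863.
C_D = 0.0655×2.65/(0.0918−0.0655) × (0.7645−0.6863) = 6.600×0.07815 = 0.5157 mol·L⁻¹.
Y_D = C_D/C_{A0} = 0.5157/2.65 = 0.195.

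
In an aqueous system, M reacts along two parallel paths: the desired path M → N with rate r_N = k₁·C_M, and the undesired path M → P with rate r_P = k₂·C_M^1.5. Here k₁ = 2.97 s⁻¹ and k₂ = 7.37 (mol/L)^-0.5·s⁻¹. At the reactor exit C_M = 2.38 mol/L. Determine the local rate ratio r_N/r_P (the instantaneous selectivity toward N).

S_{N/P} = r_N/r_P = (k₁·C_M)/(k₂·C_M^1.5) = (k₁/k₂)·C_M^-0.5.
= (2.97×2.380) / (7.37×2.380^1.5) = 7.069/27.06 = 0.261.
The undesired path is higher order in M, so low C_M (CSTR or dilute feed) favours N.

0.261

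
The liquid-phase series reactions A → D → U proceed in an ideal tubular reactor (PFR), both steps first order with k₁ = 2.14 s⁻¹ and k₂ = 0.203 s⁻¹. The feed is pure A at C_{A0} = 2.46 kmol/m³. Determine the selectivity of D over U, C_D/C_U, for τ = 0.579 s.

13.8

The intermediate concentration in a first-order A→B→C sequence is C_D = k₁C_{A0}(e^(−k₁τ) − e^(−k₂τ))/(k₂−k₁).
e^(−k₁τ) = e^(−2.14×0.579) = e^(−1.239) = 0.2897; e^(−k₂τ) = e^(−0.1175) = 0.8891.
C_D = 2.14×2.46/(0.203−2.14) × (0.2897−0.8891) = (-2.718)×(-0.5995) = 1.629 kmol/m³.
C_A = C_{A0}e^(−k₁τ) = 0.7126 kmol/m³, so C_U = C_{A0}−C_A−C_D = 0.1183 kmol/m³; C_D/C_U = 13.8.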